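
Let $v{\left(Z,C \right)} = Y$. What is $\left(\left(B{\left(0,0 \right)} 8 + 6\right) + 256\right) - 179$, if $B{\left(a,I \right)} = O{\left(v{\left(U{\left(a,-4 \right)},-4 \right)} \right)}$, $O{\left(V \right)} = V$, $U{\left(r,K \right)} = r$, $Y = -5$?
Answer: $43$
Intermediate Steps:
$v{\left(Z,C \right)} = -5$
$B{\left(a,I \right)} = -5$
$\left(\left(B{\left(0,0 \right)} 8 + 6\right) + 256\right) - 179 = \left(\left(\left(-5\right) 8 + 6\right) + 256\right) - 179 = \left(\left(-40 + 6\right) + 256\right) - 179 = \left(-34 + 256\right) - 179 = 222 - 179 = 43$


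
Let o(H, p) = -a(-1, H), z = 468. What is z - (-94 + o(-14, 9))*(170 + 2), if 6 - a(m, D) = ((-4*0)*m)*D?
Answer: 17668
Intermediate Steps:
a(m, D) = 6 (a(m, D) = 6 - (-4*0)*m*D = 6 - 0*m*D = 6 - 0*D = 6 - 1*0 = 6 + 0 = 6)
o(H, p) = -6 (o(H, p) = -1*6 = -6)
z - (-94 + o(-14, 9))*(170 + 2) = 468 - (-94 - 6)*(170 + 2) = 468 - (-100)*172 = 468 - 1*(-17200) = 468 + 17200 = 17668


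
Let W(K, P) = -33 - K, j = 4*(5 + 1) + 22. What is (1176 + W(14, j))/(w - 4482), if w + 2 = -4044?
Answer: -1129/8528 ≈ -0.13239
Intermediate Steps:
w = -4046 (w = -2 - 4044 = -4046)
j = 46 (j = 4*6 + 22 = 24 + 22 = 46)
(1176 + W(14, j))/(w - 4482) = (1176 + (-33 - 1*14))/(-4046 - 4482) = (1176 + (-33 - 14))/(-8528) = (1176 - 47)*(-1/8528) = 1129*(-1/8528) = -1129/8528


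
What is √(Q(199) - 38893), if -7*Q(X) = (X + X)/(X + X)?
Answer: 2*I*√476441/7 ≈ 197.21*I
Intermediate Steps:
Q(X) = -⅐ (Q(X) = -(X + X)/(7*(X + X)) = -2*X/(7*(2*X)) = -2*X*1/(2*X)/7 = -⅐*1 = -⅐)
√(Q(199) - 38893) = √(-⅐ - 38893) = √(-272252/7) = 2*I*√476441/7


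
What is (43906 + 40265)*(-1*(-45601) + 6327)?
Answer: 4370831688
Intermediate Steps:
(43906 + 40265)*(-1*(-45601) + 6327) = 84171*(45601 + 6327) = 84171*51928 = 4370831688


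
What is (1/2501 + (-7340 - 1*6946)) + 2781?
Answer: -28774004/2501 ≈ -11505.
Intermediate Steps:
(1/2501 + (-7340 - 1*6946)) + 2781 = (1/2501 + (-7340 - 6946)) + 2781 = (1/2501 - 14286) + 2781 = -35729285/2501 + 2781 = -28774004/2501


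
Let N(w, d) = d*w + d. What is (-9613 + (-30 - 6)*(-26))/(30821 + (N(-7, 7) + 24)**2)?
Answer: -8677/31145 ≈ -0.27860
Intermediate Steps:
N(w, d) = d + d*w
(-9613 + (-30 - 6)*(-26))/(30821 + (N(-7, 7) + 24)**2) = (-9613 + (-30 - 6)*(-26))/(30821 + (7*(1 - 7) + 24)**2) = (-9613 - 36*(-26))/(30821 + (7*(-6) + 24)**2) = (-9613 + 936)/(30821 + (-42 + 24)**2) = -8677/(30821 + (-18)**2) = -8677/(30821 + 324) = -8677/31145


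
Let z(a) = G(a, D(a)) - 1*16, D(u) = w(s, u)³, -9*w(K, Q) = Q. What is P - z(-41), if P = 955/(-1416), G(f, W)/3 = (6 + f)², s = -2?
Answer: -5182099/1416 ≈ -3659.7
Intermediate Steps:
w(K, Q) = -Q/9
D(u) = -u³/729 (D(u) = (-u/9)³ = -u³/729)
G(f, W) = 3*(6 + f)²
z(a) = -16 + 3*(6 + a)² (z(a) = 3*(6 + a)² - 1*16 = 3*(6 + a)² - 16 = -16 + 3*(6 + a)²)
P = -955/1416 (P = 955*(-1/1416) = -955/1416 ≈ -0.67443)
P - z(-41) = -955/1416 - (-16 + 3*(6 - 41)²) = -955/1416 - (-16 + 3*(-35)²) = -955/1416 - (-16 + 3*1225) = -955/1416 - (-16 + 3675) = -955/1416 - 1*3659 = -955/1416 - 3659 = -5182099/1416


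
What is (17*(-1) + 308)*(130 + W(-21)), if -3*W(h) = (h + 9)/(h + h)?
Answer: 264616/7 ≈ 37802.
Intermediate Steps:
W(h) = -(9 + h)/(6*h) (W(h) = -(h + 9)/(3*(h + h)) = -(9 + h)/(3*(2*h)) = -(9 + h)*1/(2*h)/3 = -(9 + h)/(6*h))
(17*(-1) + 308)*(130 + W(-21)) = (17*(-1) + 308)*(130 + (⅙)*(-9 - 1*(-21))/(-21)) = (-17 + 308)*(130 + (⅙)*(-1/21)*(-9 + 21)) = 291*(130 + (⅙)*(-1/21)*12) = 291*(130 - 2/21) = 291*(2728/21) = 264616/7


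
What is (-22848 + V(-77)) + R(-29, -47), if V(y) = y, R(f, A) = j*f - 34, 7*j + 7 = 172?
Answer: -165498/7 ≈ -23643.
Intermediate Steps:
j = 165/7 (j = -1 + (⅐)*172 = -1 + 172/7 = 165/7 ≈ 23.571)
R(f, A) = -34 + 165*f/7 (R(f, A) = 165*f/7 - 34 = -34 + 165*f/7)
(-22848 + V(-77)) + R(-29, -47) = (-22848 - 77) + (-34 + (165/7)*(-29)) = -22925 + (-34 - 4785/7) = -22925 - 5023/7 = -165498/7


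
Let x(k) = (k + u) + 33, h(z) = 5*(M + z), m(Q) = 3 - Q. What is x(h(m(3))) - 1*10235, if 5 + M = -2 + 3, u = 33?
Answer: -10189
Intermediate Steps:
M = -4 (M = -5 + (-2 + 3) = -5 + 1 = -4)
h(z) = -20 + 5*z (h(z) = 5*(-4 + z) = -20 + 5*z)
x(k) = 66 + k (x(k) = (k + 33) + 33 = (33 + k) + 33 = 66 + k)
x(h(m(3))) - 1*10235 = (66 + (-20 + 5*(3 - 1*3))) - 1*10235 = (66 + (-20 + 5*(3 - 3))) - 10235 = (66 + (-20 + 5*0)) - 10235 = (66 + (-20 + 0)) - 10235 = (66 - 20) - 10235 = 46 - 10235 = -10189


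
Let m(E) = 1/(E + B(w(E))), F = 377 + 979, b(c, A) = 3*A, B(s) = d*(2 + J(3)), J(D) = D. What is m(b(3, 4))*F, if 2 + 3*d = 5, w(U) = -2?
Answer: 1356/17 ≈ 79.765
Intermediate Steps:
d = 1 (d = -⅔ + (⅓)*5 = -⅔ + 5/3 = 1)
B(s) = 5 (B(s) = 1*(2 + 3) = 1*5 = 5)
F = 1356
m(E) = 1/(5 + E) (m(E) = 1/(E + 5) = 1/(5 + E))
m(b(3, 4))*F = 1356/(5 + 3*4) = 1356/(5 + 12) = 1356/17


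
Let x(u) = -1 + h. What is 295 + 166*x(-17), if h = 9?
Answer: 1623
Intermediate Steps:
x(u) = 8 (x(u) = -1 + 9 = 8)
295 + 166*x(-17) = 295 + 166*8 = 295 + 1328 = 1623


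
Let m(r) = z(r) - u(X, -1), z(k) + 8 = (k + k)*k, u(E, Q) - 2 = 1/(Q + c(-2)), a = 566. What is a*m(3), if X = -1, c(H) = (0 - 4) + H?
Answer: 32262/7 ≈ 4608.9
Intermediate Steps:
c(H) = -4 + H
u(E, Q) = 2 + 1/(-6 + Q) (u(E, Q) = 2 + 1/(Q + (-4 - 2)) = 2 + 1/(Q - 6) = 2 + 1/(-6 + Q))
z(k) = -8 + 2*k² (z(k) = -8 + (k + k)*k = -8 + (2*k)*k = -8 + 2*k²)
m(r) = -69/7 + 2*r² (m(r) = (-8 + 2*r²) - (-11 + 2*(-1))/(-6 - 1) = (-8 + 2*r²) - (-11 - 2)/(-7) = (-8 + 2*r²) - (-1)*(-13)/7 = (-8 + 2*r²) - 1*13/7 = (-8 + 2*r²) - 13/7 = -69/7 + 2*r²)
a*m(3) = 566*(-69/7 + 2*3²) = 566*(-69/7 + 2*9) = 566*(-69/7 + 18) = 566*(57/7) = 32262/7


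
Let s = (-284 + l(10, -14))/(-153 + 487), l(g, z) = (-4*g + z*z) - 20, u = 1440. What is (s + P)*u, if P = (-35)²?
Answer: 294481440/167 ≈ 1.7634e+6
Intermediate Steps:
l(g, z) = -20 + z² - 4*g (l(g, z) = (-4*g + z²) - 20 = (z² - 4*g) - 20 = -20 + z² - 4*g)
P = 1225
s = -74/167 (s = (-284 + (-20 + (-14)² - 4*10))/(-153 + 487) = (-284 + (-20 + 196 - 40))/334 = (-284 + 136)*(1/334) = -148*1/334 = -74/167 ≈ -0.44311)
(s + P)*u = (-74/167 + 1225)*1440 = (204501/167)*1440 = 294481440/167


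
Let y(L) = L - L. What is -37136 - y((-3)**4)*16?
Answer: -37136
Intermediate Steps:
y(L) = 0
-37136 - y((-3)**4)*16 = -37136 - 0*16 = -37136 - 1*0 = -37136 + 0 = -37136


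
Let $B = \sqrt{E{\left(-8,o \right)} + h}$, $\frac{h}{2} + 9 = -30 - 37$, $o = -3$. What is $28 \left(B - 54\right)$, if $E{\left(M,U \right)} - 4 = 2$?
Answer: $-1512 + 28 i \sqrt{146} \approx -1512.0 + 338.33 i$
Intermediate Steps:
$h = -152$ ($h = -18 + 2 \left(-30 - 37\right) = -18 + 2 \left(-67\right) = -18 - 134 = -152$)
$E{\left(M,U \right)} = 6$ ($E{\left(M,U \right)} = 4 + 2 = 6$)
$B = i \sqrt{146}$ ($B = \sqrt{6 - 152} = \sqrt{-146} = i \sqrt{146} \approx 12.083 i$)
$28 \left(B - 54\right) = 28 \left(i \sqrt{146} - 54\right) = 28 \left(-54 + i \sqrt{146}\right) = -1512 + 28 i \sqrt{146}$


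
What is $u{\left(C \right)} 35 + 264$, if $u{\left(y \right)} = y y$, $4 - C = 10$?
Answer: $1524$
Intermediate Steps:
$C = -6$ ($C = 4 - 10 = -6$)
$u{\left(y \right)} = y^{2}$
$u{\left(C \right)} 35 + 264 = \left(-6\right)^{2} \cdot 35 + 264 = 36 \cdot 35 + 264 = 1260 + 264 = 1524$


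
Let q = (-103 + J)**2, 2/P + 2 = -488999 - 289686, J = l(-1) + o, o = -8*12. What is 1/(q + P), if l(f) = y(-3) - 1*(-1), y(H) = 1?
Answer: 778687/30220063781 ≈ 2.5767e-5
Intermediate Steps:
o = -96
l(f) = 2 (l(f) = 1 - 1*(-1) = 1 + 1 = 2)
J = -94 (J = 2 - 96 = -94)
P = -2/778687 (P = 2/(-2 + (-488999 - 289686)) = 2/(-2 - 778685) = 2/(-778687) = 2*(-1/778687) = -2/778687 ≈ -2.5684e-6)
q = 38809 (q = (-103 - 94)**2 = (-197)**2 = 38809)
1/(q + P) = 1/(38809 - 2/778687) = 1/(30220063781/778687) = 778687/30220063781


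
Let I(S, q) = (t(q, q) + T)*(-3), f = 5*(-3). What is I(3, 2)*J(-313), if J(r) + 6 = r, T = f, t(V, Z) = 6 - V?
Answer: -10527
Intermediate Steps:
f = -15
T = -15
J(r) = -6 + r
I(S, q) = 27 + 3*q (I(S, q) = ((6 - q) - 15)*(-3) = (-9 - q)*(-3) = 27 + 3*q)
I(3, 2)*J(-313) = (27 + 3*2)*(-6 - 313) = (27 + 6)*(-319) = 33*(-319) = -10527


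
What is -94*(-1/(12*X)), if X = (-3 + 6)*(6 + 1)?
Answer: 47/126 ≈ 0.37302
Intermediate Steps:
X = 21 (X = 3*7 = 21)
-94*(-1/(12*X)) = -94/((21*(-6))*2) = -94/((-126*2)) = -94/(-252) = -94*(-1/252) = 47/126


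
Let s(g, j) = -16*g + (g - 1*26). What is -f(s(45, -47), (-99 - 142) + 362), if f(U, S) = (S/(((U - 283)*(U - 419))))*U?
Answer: 84821/1102080 ≈ 0.076964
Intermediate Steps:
s(g, j) = -26 - 15*g (s(g, j) = -16*g + (g - 26) = -16*g + (-26 + g) = -26 - 15*g)
f(U, S) = S*U/((-419 + U)*(-283 + U)) (f(U, S) = (S/(((-283 + U)*(-419 + U))))*U = (S/(((-419 + U)*(-283 + U))))*U = (S*(1/((-419 + U)*(-283 + U))))*U = (S/((-419 + U)*(-283 + U)))*U = S*U/((-419 + U)*(-283 + U)))
-f(s(45, -47), (-99 - 142) + 362) = -((-99 - 142) + 362)*(-26 - 15*45)/(118577 + (-26 - 15*45)**2 - 702*(-26 - 15*45)) = -(-241 + 362)*(-26 - 675)/(118577 + (-26 - 675)**2 - 702*(-26 - 675)) = -121*(-701)/(118577 + (-701)**2 - 702*(-701)) = -121*(-701)/(118577 + 491401 + 492102) = -121*(-701)/1102080 = -1*(-84821/1102080) = 84821/1102080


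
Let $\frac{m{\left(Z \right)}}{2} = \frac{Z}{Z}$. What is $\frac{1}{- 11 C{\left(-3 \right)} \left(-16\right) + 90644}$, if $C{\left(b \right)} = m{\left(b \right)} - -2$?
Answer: $\frac{1}{91348} \approx 1.0947 \cdot 10^{-5}$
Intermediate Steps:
$m{\left(Z \right)} = 2$ ($m{\left(Z \right)} = 2 \frac{Z}{Z} = 2 \cdot 1 = 2$)
$C{\left(b \right)} = 4$ ($C{\left(b \right)} = 2 - -2 = 2 + 2 = 4$)
$\frac{1}{- 11 C{\left(-3 \right)} \left(-16\right) + 90644} = \frac{1}{\left(-11\right) 4 \left(-16\right) + 90644} = \frac{1}{\left(-44\right) \left(-16\right) + 90644} = \frac{1}{704 + 90644} = \frac{1}{91348}$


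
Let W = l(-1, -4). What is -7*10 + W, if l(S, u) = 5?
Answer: -65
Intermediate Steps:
W = 5
-7*10 + W = -7*10 + 5 = -70 + 5 = -65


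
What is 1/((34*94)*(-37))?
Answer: -1/118252 ≈ -8.4565e-6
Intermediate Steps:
1/((34*94)*(-37)) = 1/(3196*(-37)) = 1/(-118252) = -1/118252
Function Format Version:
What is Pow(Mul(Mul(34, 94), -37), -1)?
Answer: Rational(-1, 118252) ≈ -8.4565e-6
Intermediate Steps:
Pow(Mul(Mul(34, 94), -37), -1) = Pow(Mul(3196, -37), -1) = Pow(-118252, -1) = Rational(-1, 118252)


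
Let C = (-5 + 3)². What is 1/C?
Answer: ¼ ≈ 0.25000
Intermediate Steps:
C = 4 (C = (-2)² = 4)
1/C = 1/4 = ¼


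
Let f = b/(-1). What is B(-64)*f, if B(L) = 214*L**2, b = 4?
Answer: -3506176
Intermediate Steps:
f = -4 (f = 4/(-1) = 4*(-1) = -4)
B(-64)*f = (214*(-64)**2)*(-4) = (214*4096)*(-4) = 876544*(-4) = -3506176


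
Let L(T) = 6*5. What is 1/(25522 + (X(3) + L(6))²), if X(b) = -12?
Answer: 1/25846 ≈ 3.8691e-5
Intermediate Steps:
L(T) = 30
1/(25522 + (X(3) + L(6))²) = 1/(25522 + (-12 + 30)²) = 1/(25522 + 18²) = 1/(25522 + 324) = 1/25846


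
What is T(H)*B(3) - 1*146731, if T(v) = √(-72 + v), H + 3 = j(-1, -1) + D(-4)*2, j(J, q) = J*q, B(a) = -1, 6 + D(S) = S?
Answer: -146731 - I*√94 ≈ -1.4673e+5 - 9.6954*I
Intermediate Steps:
D(S) = -6 + S
H = -22 (H = -3 + (-1*(-1) + (-6 - 4)*2) = -3 + (1 - 10*2) = -3 + (1 - 20) = -3 - 19 = -22)
T(H)*B(3) - 1*146731 = √(-72 - 22)*(-1) - 1*146731 = √(-94)*(-1) - 146731 = (I*√94)*(-1) - 146731 = -I*√94 - 146731 = -146731 - I*√94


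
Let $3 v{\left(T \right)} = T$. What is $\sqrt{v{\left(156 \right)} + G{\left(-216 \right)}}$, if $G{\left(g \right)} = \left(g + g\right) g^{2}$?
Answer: $2 i \sqrt{5038835} \approx 4489.5 i$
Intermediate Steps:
$v{\left(T \right)} = \frac{T}{3}$
$G{\left(g \right)} = 2 g^{3}$ ($G{\left(g \right)} = 2 g g^{2} = 2 g^{3}$)
$\sqrt{v{\left(156 \right)} + G{\left(-216 \right)}} = \sqrt{\frac{1}{3} \cdot 156 + 2 \left(-216\right)^{3}} = \sqrt{52 + 2 \left(-10077696\right)} = \sqrt{52 - 20155392} = \sqrt{-20155340} = 2 i \sqrt{5038835}$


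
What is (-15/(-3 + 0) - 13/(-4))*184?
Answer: 1518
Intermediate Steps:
(-15/(-3 + 0) - 13/(-4))*184 = (-15/((-3*1)) - 13*(-1/4))*184 = (-15/(-3) + 13/4)*184 = (-15*(-1/3) + 13/4)*184 = (5 + 13/4)*184 = (33/4)*184 = 1518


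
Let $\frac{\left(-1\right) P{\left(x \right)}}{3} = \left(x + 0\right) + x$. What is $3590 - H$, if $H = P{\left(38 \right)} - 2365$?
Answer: $6183$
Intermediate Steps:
$P{\left(x \right)} = - 6 x$ ($P{\left(x \right)} = - 3 \left(\left(x + 0\right) + x\right) = - 3 \left(x + x\right) = - 3 \cdot 2 x = - 6 x$)
$H = -2593$ ($H = \left(-6\right) 38 - 2365 = -228 - 2365 = -2593$)
$3590 - H = 3590 - -2593 = 3590 + 2593 = 6183$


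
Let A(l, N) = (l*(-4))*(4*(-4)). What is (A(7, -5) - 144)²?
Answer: 92416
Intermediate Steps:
A(l, N) = 64*l (A(l, N) = -4*l*(-16) = 64*l)
(A(7, -5) - 144)² = (64*7 - 144)² = (448 - 144)² = 304² = 92416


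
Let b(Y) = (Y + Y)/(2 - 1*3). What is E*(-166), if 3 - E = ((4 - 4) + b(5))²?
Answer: 16102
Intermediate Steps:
b(Y) = -2*Y (b(Y) = (2*Y)/(2 - 3) = (2*Y)/(-1) = (2*Y)*(-1) = -2*Y)
E = -97 (E = 3 - ((4 - 4) - 2*5)² = 3 - (0 - 10)² = 3 - 1*(-10)² = 3 - 1*100 = 3 - 100 = -97)
E*(-166) = -97*(-166) = 16102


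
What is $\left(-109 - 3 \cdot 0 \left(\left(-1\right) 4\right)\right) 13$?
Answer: $-1417$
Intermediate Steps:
$\left(-109 - 3 \cdot 0 \left(\left(-1\right) 4\right)\right) 13 = \left(-109 - 0 \left(-4\right)\right) 13 = \left(-109 - 0\right) 13 = \left(-109 + 0\right) 13 = \left(-109\right) 13 = -1417$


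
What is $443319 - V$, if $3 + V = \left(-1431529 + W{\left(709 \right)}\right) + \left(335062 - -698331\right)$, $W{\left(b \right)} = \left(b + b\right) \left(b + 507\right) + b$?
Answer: $-883539$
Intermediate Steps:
$W{\left(b \right)} = b + 2 b \left(507 + b\right)$ ($W{\left(b \right)} = 2 b \left(507 + b\right) + b = b + 2 b \left(507 + b\right)$)
$V = 1326858$ ($V = -3 + \left(\left(-1431529 + 709 \left(1015 + 2 \cdot 709\right)\right) + \left(335062 - -698331\right)\right) = -3 + \left(\left(-1431529 + 709 \left(1015 + 1418\right)\right) + \left(335062 + 698331\right)\right) = -3 + \left(\left(-1431529 + 709 \cdot 2433\right) + 1033393\right) = -3 + \left(\left(-1431529 + 1724997\right) + 1033393\right) = -3 + \left(293468 + 1033393\right) = -3 + 1326861 = 1326858$)
$443319 - V = 443319 - 1326858 = -883539$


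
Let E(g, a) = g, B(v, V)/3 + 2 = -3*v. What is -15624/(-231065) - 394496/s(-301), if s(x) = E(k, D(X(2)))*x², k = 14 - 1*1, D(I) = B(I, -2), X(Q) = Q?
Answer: -72752067928/272151360845 ≈ -0.26732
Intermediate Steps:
B(v, V) = -6 - 9*v (B(v, V) = -6 + 3*(-3*v) = -6 - 9*v)
D(I) = -6 - 9*I
k = 13 (k = 14 - 1 = 13)
s(x) = 13*x²
-15624/(-231065) - 394496/s(-301) = -15624/(-231065) - 394496/(13*(-301)²) = -15624*(-1/231065) - 394496/(13*90601) = 15624/231065 - 394496/1177813 = -72752067928/272151360845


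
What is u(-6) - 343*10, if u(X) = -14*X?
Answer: -3346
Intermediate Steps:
u(-6) - 343*10 = -14*(-6) - 343*10 = 84 - 3430 = -3346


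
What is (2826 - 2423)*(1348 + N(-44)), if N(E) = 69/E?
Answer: 23874929/44 ≈ 5.4261e+5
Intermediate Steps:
(2826 - 2423)*(1348 + N(-44)) = (2826 - 2423)*(1348 + 69/(-44)) = 403*(1348 + 69*(-1/44)) = 403*(1348 - 69/44) = 403*(59243/44) = 23874929/44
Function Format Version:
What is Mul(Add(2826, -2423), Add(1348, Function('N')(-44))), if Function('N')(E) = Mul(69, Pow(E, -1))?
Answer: Rational(23874929, 44) ≈ 5.4261e+5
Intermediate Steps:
Mul(Add(2826, -2423), Add(1348, Function('N')(-44))) = Mul(Add(2826, -2423), Add(1348, Mul(69, Pow(-44, -1)))) = Mul(403, Add(1348, Mul(69, Rational(-1, 44)))) = Mul(403, Add(1348, Rational(-69, 44))) = Mul(403, Rational(59243, 44)) = Rational(23874929, 44)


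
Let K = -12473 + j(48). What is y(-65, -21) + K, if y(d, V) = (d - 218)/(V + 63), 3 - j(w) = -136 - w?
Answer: -516295/42 ≈ -12293.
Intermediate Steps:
j(w) = 139 + w (j(w) = 3 - (-136 - w) = 3 + (136 + w) = 139 + w)
y(d, V) = (-218 + d)/(63 + V)
K = -12286 (K = -12473 + (139 + 48) = -12473 + 187 = -12286)
y(-65, -21) + K = (-218 - 65)/(63 - 21) - 12286 = -283/42 - 12286 = -516295/42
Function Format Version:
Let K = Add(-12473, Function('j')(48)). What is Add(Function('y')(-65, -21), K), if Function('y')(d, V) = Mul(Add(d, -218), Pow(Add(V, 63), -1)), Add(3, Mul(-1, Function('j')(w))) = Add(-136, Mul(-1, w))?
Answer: Rational(-516295, 42) ≈ -12293.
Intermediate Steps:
Function('j')(w) = Add(139, w) (Function('j')(w) = Add(3, Mul(-1, Add(-136, Mul(-1, w)))) = Add(3, Add(136, w)) = Add(139, w))
Function('y')(d, V) = Mul(Pow(Add(63, V), -1), Add(-218, d)) (Function('y')(d, V) = Mul(Add(-218, d), Pow(Add(63, V), -1)) = Mul(Pow(Add(63, V), -1), Add(-218, d)))
K = -12286 (K = Add(-12473, Add(139, 48)) = Add(-12473, 187) = -12286)
Add(Function('y')(-65, -21), K) = Add(Mul(Pow(Add(63, -21), -1), Add(-218, -65)), -12286) = Add(Mul(Pow(42, -1), -283), -12286) = Add(Mul(Rational(1, 42), -283), -12286) = Add(Rational(-283, 42), -12286) = Rational(-516295, 42)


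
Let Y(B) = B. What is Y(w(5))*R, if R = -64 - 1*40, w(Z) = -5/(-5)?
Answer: -104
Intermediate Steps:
w(Z) = 1 (w(Z) = -5*(-⅕) = 1)
R = -104 (R = -64 - 40 = -104)
Y(w(5))*R = 1*(-104) = -104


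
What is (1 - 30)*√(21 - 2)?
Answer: -29*√19 ≈ -126.41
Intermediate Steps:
(1 - 30)*√(21 - 2) = -29*√19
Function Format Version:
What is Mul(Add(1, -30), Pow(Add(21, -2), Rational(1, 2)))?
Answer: Mul(-29, Pow(19, Rational(1, 2))) ≈ -126.41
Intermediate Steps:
Mul(Add(1, -30), Pow(Add(21, -2), Rational(1, 2))) = Mul(-29, Pow(19, Rational(1, 2)))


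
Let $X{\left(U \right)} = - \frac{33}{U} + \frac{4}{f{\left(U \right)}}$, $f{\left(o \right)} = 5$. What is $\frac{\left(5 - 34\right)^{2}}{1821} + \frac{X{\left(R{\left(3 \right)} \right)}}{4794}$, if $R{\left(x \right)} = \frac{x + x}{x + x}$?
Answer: $\frac{6621863}{14549790} \approx 0.45512$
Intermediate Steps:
$R{\left(x \right)} = 1$ ($R{\left(x \right)} = \frac{2 x}{2 x} = 2 x \frac{1}{2 x} = 1$)
$X{\left(U \right)} = \frac{4}{5} - \frac{33}{U}$ ($X{\left(U \right)} = - \frac{33}{U} + \frac{4}{5} = \frac{4}{5} - \frac{33}{U}$)
$\frac{\left(5 - 34\right)^{2}}{1821} + \frac{X{\left(R{\left(3 \right)} \right)}}{4794} = \frac{\left(5 - 34\right)^{2}}{1821} + \frac{\frac{4}{5} - \frac{33}{1}}{4794} = \left(-29\right)^{2} \cdot \frac{1}{1821} + \left(\frac{4}{5} - 33\right) \frac{1}{4794} = 841 \cdot \frac{1}{1821} + \left(\frac{4}{5} - 33\right) \frac{1}{4794} = \frac{841}{1821} - \frac{161}{23970} = \frac{6621863}{14549790}$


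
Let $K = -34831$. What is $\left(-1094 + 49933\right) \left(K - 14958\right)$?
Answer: $-2431644971$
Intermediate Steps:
$\left(-1094 + 49933\right) \left(K - 14958\right) = \left(-1094 + 49933\right) \left(-34831 - 14958\right) = 48839 \left(-49789\right) = -2431644971$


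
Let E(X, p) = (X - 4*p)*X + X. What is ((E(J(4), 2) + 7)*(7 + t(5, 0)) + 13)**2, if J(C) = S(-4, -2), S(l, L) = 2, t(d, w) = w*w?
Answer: 64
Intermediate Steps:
t(d, w) = w**2
J(C) = 2
E(X, p) = X + X*(X - 4*p) (E(X, p) = X*(X - 4*p) + X = X + X*(X - 4*p))
((E(J(4), 2) + 7)*(7 + t(5, 0)) + 13)**2 = ((2*(1 + 2 - 4*2) + 7)*(7 + 0**2) + 13)**2 = ((2*(1 + 2 - 8) + 7)*(7 + 0) + 13)**2 = ((2*(-5) + 7)*7 + 13)**2 = ((-10 + 7)*7 + 13)**2 = (-3*7 + 13)**2 = (-21 + 13)**2 = (-8)**2 = 64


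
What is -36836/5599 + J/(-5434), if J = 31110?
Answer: -17015987/1382953 ≈ -12.304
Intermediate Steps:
-36836/5599 + J/(-5434) = -36836/5599 + 31110/(-5434) = -36836*1/5599 + 31110*(-1/5434) = -36836/5599 - 15555/2717 = -17015987/1382953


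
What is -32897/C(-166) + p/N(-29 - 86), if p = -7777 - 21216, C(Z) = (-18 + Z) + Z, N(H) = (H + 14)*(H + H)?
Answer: 37702488/406525 ≈ 92.743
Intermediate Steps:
N(H) = 2*H*(14 + H) (N(H) = (14 + H)*(2*H) = 2*H*(14 + H))
C(Z) = -18 + 2*Z
p = -28993
-32897/C(-166) + p/N(-29 - 86) = -32897/(-18 + 2*(-166)) - 28993*1/(2*(-29 - 86)*(14 + (-29 - 86))) = -32897/(-18 - 332) - 28993*(-1/(230*(14 - 115))) = -32897/(-350) - 28993/(2*(-115)*(-101)) = -32897*(-1/350) - 28993/23230 = 32897/350 - 28993*1/23230 = 32897/350 - 28993/23230 = 37702488/406525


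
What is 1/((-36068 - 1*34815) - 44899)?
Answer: -1/115782 ≈ -8.6369e-6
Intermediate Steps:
1/((-36068 - 1*34815) - 44899) = 1/((-36068 - 34815) - 44899) = 1/(-70883 - 44899) = 1/(-115782) = -1/115782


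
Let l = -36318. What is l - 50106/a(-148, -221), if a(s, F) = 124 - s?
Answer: -4964301/136 ≈ -36502.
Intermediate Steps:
l - 50106/a(-148, -221) = -36318 - 50106/(124 - 1*(-148)) = -36318 - 50106/(124 + 148) = -36318 - 50106/272 = -36318 - 1*25053/136 = -36318 - 25053/136 = -4964301/136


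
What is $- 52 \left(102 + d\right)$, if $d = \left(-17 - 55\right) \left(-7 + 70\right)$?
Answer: $230568$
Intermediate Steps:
$d = -4536$ ($d = \left(-72\right) 63 = -4536$)
$- 52 \left(102 + d\right) = - 52 \left(102 - 4536\right) = \left(-52\right) \left(-4434\right) = 230568$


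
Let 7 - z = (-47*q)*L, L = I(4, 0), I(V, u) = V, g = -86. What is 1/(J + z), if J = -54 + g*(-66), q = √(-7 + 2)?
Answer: 5629/31862361 - 188*I*√5/31862361 ≈ 0.00017667 - 1.3194e-5*I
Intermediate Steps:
q = I*√5 (q = √(-5) = I*√5 ≈ 2.2361*I)
J = 5622 (J = -54 - 86*(-66) = -54 + 5676 = 5622)
L = 4
z = 7 + 188*I*√5 (z = 7 - (-47*I*√5)*4 = 7 - (-188)*I*√5 = 7 + 188*I*√5 ≈ 7.0 + 420.38*I)
1/(J + z) = 1/(5622 + (7 + 188*I*√5)) = 1/(5629 + 188*I*√5)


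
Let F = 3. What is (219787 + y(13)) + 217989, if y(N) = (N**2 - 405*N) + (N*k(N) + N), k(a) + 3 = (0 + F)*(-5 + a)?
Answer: 432966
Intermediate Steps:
k(a) = -18 + 3*a (k(a) = -3 + (0 + 3)*(-5 + a) = -3 + 3*(-5 + a) = -3 + (-15 + 3*a) = -18 + 3*a)
y(N) = N**2 - 404*N + N*(-18 + 3*N) (y(N) = (N**2 - 405*N) + (N*(-18 + 3*N) + N) = (N**2 - 405*N) + (N + N*(-18 + 3*N)) = N**2 - 404*N + N*(-18 + 3*N))
(219787 + y(13)) + 217989 = (219787 + 2*13*(-211 + 2*13)) + 217989 = (219787 + 2*13*(-211 + 26)) + 217989 = (219787 + 2*13*(-185)) + 217989 = (219787 - 4810) + 217989 = 214977 + 217989 = 432966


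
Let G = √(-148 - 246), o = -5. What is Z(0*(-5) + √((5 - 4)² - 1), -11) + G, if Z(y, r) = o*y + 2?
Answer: 2 + I*√394 ≈ 2.0 + 19.849*I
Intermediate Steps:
Z(y, r) = 2 - 5*y (Z(y, r) = -5*y + 2 = 2 - 5*y)
G = I*√394 (G = √(-394) = I*√394 ≈ 19.849*I)
Z(0*(-5) + √((5 - 4)² - 1), -11) + G = (2 - 5*(0*(-5) + √((5 - 4)² - 1))) + I*√394 = (2 - 5*(0 + √(1² - 1))) + I*√394 = (2 - 5*(0 + √(1 - 1))) + I*√394 = (2 - 5*(0 + √0)) + I*√394 = (2 - 5*(0 + 0)) + I*√394 = (2 - 5*0) + I*√394 = (2 + 0) + I*√394 = 2 + I*√394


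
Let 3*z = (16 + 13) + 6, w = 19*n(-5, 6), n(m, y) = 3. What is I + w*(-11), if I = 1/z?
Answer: -21942/35 ≈ -626.91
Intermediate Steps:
w = 57 (w = 19*3 = 57)
z = 35/3 (z = ((16 + 13) + 6)/3 = (29 + 6)/3 = (1/3)*35 = 35/3 ≈ 11.667)
I = 3/35 (I = 1/(35/3) = 3/35 ≈ 0.085714)
I + w*(-11) = 3/35 + 57*(-11) = 3/35 - 627 = -21942/35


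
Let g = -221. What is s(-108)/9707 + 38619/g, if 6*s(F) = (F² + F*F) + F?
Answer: -22001139/126191 ≈ -174.35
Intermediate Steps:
s(F) = F²/3 + F/6 (s(F) = ((F² + F*F) + F)/6 = ((F² + F²) + F)/6 = (2*F² + F)/6 = (F + 2*F²)/6 = F²/3 + F/6)
s(-108)/9707 + 38619/g = ((⅙)*(-108)*(1 + 2*(-108)))/9707 + 38619/(-221) = ((⅙)*(-108)*(1 - 216))*(1/9707) + 38619*(-1/221) = ((⅙)*(-108)*(-215))*(1/9707) - 38619/221 = 3870*(1/9707) - 38619/221 = 3870/9707 - 38619/221 = -22001139/126191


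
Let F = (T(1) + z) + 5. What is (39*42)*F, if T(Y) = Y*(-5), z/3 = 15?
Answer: 73710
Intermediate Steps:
z = 45 (z = 3*15 = 45)
T(Y) = -5*Y
F = 45 (F = (-5*1 + 45) + 5 = (-5 + 45) + 5 = 40 + 5 = 45)
(39*42)*F = (39*42)*45 = 1638*45 = 73710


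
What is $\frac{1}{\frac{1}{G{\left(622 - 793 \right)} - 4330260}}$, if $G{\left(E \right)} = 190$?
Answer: $-4330070$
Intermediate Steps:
$\frac{1}{\frac{1}{G{\left(622 - 793 \right)} - 4330260}} = \frac{1}{\frac{1}{190 - 4330260}} = \frac{1}{\frac{1}{-4330070}} = \frac{1}{- \frac{1}{4330070}} = -4330070$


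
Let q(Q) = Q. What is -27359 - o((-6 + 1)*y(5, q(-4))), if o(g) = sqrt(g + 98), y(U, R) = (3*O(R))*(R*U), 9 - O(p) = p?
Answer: -27359 - sqrt(3998) ≈ -27422.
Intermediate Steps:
O(p) = 9 - p
y(U, R) = R*U*(27 - 3*R) (y(U, R) = (3*(9 - R))*(R*U) = (27 - 3*R)*(R*U) = R*U*(27 - 3*R))
o(g) = sqrt(98 + g)
-27359 - o((-6 + 1)*y(5, q(-4))) = -27359 - sqrt(98 + (-6 + 1)*(3*(-4)*5*(9 - 1*(-4)))) = -27359 - sqrt(98 - 15*(-4)*5*(9 + 4)) = -27359 - sqrt(98 - 15*(-4)*5*13) = -27359 - sqrt(98 - 5*(-780)) = -27359 - sqrt(98 + 3900) = -27359 - sqrt(3998)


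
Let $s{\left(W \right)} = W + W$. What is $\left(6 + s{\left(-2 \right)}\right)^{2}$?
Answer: $4$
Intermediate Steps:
$s{\left(W \right)} = 2 W$
$\left(6 + s{\left(-2 \right)}\right)^{2} = \left(6 + 2 \left(-2\right)\right)^{2} = \left(6 - 4\right)^{2} = 2^{2} = 4$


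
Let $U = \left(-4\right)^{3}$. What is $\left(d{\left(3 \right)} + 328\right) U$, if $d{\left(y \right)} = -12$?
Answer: $-20224$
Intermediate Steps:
$U = -64$
$\left(d{\left(3 \right)} + 328\right) U = \left(-12 + 328\right) \left(-64\right) = 316 \left(-64\right) = -20224$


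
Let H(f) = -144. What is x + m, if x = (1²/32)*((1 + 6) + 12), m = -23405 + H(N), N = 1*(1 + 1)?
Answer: -753549/32 ≈ -23548.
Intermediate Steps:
N = 2 (N = 1*2 = 2)
m = -23549 (m = -23405 - 144 = -23549)
x = 19/32 (x = (1*(1/32))*(7 + 12) = (1/32)*19 = 19/32 ≈ 0.59375)
x + m = 19/32 - 23549 = -753549/32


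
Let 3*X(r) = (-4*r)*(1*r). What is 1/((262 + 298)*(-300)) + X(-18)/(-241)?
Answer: 72575759/40488000 ≈ 1.7925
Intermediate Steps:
X(r) = -4*r²/3 (X(r) = ((-4*r)*(1*r))/3 = ((-4*r)*r)/3 = (-4*r²)/3 = -4*r²/3)
1/((262 + 298)*(-300)) + X(-18)/(-241) = 1/((262 + 298)*(-300)) - 4/3*(-18)²/(-241) = -1/300/560 - 4/3*324*(-1/241) = (1/560)*(-1/300) - 432*(-1/241) = -1/168000 + 432/241 = 72575759/40488000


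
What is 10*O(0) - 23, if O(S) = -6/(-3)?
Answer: -3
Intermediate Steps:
O(S) = 2 (O(S) = -6*(-⅓) = 2)
10*O(0) - 23 = 10*2 - 23 = 20 - 23 = -3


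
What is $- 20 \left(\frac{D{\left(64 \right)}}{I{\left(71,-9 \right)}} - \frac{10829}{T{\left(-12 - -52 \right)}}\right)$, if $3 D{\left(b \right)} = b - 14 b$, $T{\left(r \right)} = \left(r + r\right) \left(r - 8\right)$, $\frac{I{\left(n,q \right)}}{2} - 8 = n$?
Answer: $\frac{3631433}{30336} \approx 119.71$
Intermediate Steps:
$I{\left(n,q \right)} = 16 + 2 n$
$T{\left(r \right)} = 2 r \left(-8 + r\right)$
$D{\left(b \right)} = - \frac{13 b}{3}$ ($D{\left(b \right)} = \frac{b - 14 b}{3} = \frac{\left(-13\right) b}{3} = - \frac{13 b}{3}$)
$- 20 \left(\frac{D{\left(64 \right)}}{I{\left(71,-9 \right)}} - \frac{10829}{T{\left(-12 - -52 \right)}}\right) = - 20 \left(\frac{\left(- \frac{13}{3}\right) 64}{16 + 2 \cdot 71} - \frac{10829}{2 \left(-12 - -52\right) \left(-8 - -40\right)}\right) = - 20 \left(- \frac{832}{3 \left(16 + 142\right)} - \frac{10829}{2 \left(-12 + 52\right) \left(-8 + \left(-12 + 52\right)\right)}\right) = - 20 \left(- \frac{832}{3 \cdot 158} - \frac{10829}{2 \cdot 40 \left(-8 + 40\right)}\right) = - 20 \left(\left(- \frac{832}{3}\right) \frac{1}{158} - \frac{10829}{2 \cdot 40 \cdot 32}\right) = - 20 \left(- \frac{416}{237} - \frac{10829}{2560}\right) = \left(-20\right) \left(- \frac{3631433}{606720}\right) = \frac{3631433}{30336}$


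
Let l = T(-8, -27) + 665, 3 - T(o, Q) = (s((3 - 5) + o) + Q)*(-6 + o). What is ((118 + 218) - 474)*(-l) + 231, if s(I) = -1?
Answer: 38319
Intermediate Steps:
T(o, Q) = 3 - (-1 + Q)*(-6 + o)
l = 276 (l = (-3 - 8 + 6*(-27) - 1*(-27)*(-8)) + 665 = (-3 - 8 - 162 - 216) + 665 = -389 + 665 = 276)
((118 + 218) - 474)*(-l) + 231 = ((118 + 218) - 474)*(-1*276) + 231 = (336 - 474)*(-276) + 231 = -138*(-276) + 231 = 38088 + 231 = 38319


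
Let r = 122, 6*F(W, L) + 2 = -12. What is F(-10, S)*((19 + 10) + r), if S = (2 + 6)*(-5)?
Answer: -1057/3 ≈ -352.33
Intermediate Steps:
S = -40 (S = 8*(-5) = -40)
F(W, L) = -7/3 (F(W, L) = -1/3 + (1/6)*(-12) = -1/3 - 2 = -7/3)
F(-10, S)*((19 + 10) + r) = -7*((19 + 10) + 122)/3 = -7*(29 + 122)/3 = -7/3*151 = -1057/3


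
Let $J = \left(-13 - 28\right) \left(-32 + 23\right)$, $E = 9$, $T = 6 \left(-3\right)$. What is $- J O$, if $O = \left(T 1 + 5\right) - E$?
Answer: $8118$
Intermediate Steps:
$T = -18$
$J = 369$ ($J = \left(-41\right) \left(-9\right) = 369$)
$O = -22$ ($O = \left(\left(-18\right) 1 + 5\right) - 9 = \left(-18 + 5\right) - 9 = -13 - 9 = -22$)
$- J O = - 369 \left(-22\right) = \left(-1\right) \left(-8118\right) = 8118$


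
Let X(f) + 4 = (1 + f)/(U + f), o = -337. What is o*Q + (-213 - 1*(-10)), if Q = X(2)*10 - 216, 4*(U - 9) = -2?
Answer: 595743/7 ≈ 85106.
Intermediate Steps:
U = 17/2 (U = 9 + (¼)*(-2) = 9 - ½ = 17/2 ≈ 8.5000)
X(f) = -4 + (1 + f)/(17/2 + f)
Q = -1772/7 (Q = (6*(-11 - 1*2)/(17 + 2*2))*10 - 216 = (6*(-11 - 2)/(17 + 4))*10 - 216 = (6*(-13)/21)*10 - 216 = (6*(1/21)*(-13))*10 - 216 = -26/7*10 - 216 = -260/7 - 216 = -1772/7 ≈ -253.14)
o*Q + (-213 - 1*(-10)) = -337*(-1772/7) + (-213 - 1*(-10)) = 597164/7 + (-213 + 10) = 597164/7 - 203 = 595743/7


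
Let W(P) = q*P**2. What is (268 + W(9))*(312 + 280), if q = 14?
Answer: 829984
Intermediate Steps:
W(P) = 14*P**2
(268 + W(9))*(312 + 280) = (268 + 14*9**2)*(312 + 280) = (268 + 14*81)*592 = (268 + 1134)*592 = 1402*592 = 829984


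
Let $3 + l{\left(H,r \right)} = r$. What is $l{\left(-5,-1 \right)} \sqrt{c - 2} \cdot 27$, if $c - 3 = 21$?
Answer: $- 108 \sqrt{22} \approx -506.56$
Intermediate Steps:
$c = 24$ ($c = 3 + 21 = 24$)
$l{\left(H,r \right)} = -3 + r$
$l{\left(-5,-1 \right)} \sqrt{c - 2} \cdot 27 = \left(-3 - 1\right) \sqrt{24 - 2} \cdot 27 = - 4 \sqrt{22} \cdot 27 = - 108 \sqrt{22}$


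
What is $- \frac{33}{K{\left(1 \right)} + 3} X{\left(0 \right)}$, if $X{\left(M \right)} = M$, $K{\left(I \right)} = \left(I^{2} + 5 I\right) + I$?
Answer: $0$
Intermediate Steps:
$K{\left(I \right)} = I^{2} + 6 I$
$- \frac{33}{K{\left(1 \right)} + 3} X{\left(0 \right)} = - \frac{33}{1 \left(6 + 1\right) + 3} \cdot 0 = - \frac{33}{1 \cdot 7 + 3} \cdot 0 = - \frac{33}{7 + 3} \cdot 0 = - \frac{33}{10} \cdot 0 = \left(-33\right) \frac{1}{10} \cdot 0 = \left(- \frac{33}{10}\right) 0 = 0$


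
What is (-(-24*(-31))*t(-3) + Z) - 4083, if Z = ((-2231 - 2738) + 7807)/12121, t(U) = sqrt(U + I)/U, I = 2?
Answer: -49487205/12121 + 248*I ≈ -4082.8 + 248.0*I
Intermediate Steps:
t(U) = sqrt(2 + U)/U (t(U) = sqrt(U + 2)/U = sqrt(2 + U)/U)
Z = 2838/12121 (Z = (-4969 + 7807)*(1/12121) = 2838*(1/12121) = 2838/12121 ≈ 0.23414)
(-(-24*(-31))*t(-3) + Z) - 4083 = (-(-24*(-31))*sqrt(2 - 3)/(-3) + 2838/12121) - 4083 = (-744*(-I/3) + 2838/12121) - 4083 = (-(-248)*I + 2838/12121) - 4083 = (248*I + 2838/12121) - 4083 = (2838/12121 + 248*I) - 4083 = -49487205/12121 + 248*I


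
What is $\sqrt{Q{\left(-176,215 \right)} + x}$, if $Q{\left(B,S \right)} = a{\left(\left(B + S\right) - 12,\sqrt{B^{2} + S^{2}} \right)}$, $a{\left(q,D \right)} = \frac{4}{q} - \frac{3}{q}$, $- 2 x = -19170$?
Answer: $\frac{2 \sqrt{194097}}{9} \approx 97.903$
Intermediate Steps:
$x = 9585$ ($x = \left(- \frac{1}{2}\right) \left(-19170\right) = 9585$)
$a{\left(q,D \right)} = \frac{1}{q}$
$Q{\left(B,S \right)} = \frac{1}{-12 + B + S}$ ($Q{\left(B,S \right)} = \frac{1}{\left(B + S\right) - 12} = \frac{1}{-12 + B + S}$)
$\sqrt{Q{\left(-176,215 \right)} + x} = \sqrt{\frac{1}{-12 - 176 + 215} + 9585} = \sqrt{\frac{1}{27} + 9585} = \sqrt{\frac{258796}{27}} = \frac{2 \sqrt{194097}}{9}$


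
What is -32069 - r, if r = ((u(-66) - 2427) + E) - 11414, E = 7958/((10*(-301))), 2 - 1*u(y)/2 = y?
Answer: -27633841/1505 ≈ -18361.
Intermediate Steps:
u(y) = 4 - 2*y
E = -3979/1505 (E = 7958/(-3010) = 7958*(-1/3010) = -3979/1505 ≈ -2.6439)
r = -20630004/1505 (r = (((4 - 2*(-66)) - 2427) - 3979/1505) - 11414 = (((4 + 132) - 2427) - 3979/1505) - 11414 = ((136 - 2427) - 3979/1505) - 11414 = (-2291 - 3979/1505) - 11414 = -3451934/1505 - 11414 = -20630004/1505 ≈ -13708.)
-32069 - r = -32069 - 1*(-20630004/1505) = -32069 + 20630004/1505 = -27633841/1505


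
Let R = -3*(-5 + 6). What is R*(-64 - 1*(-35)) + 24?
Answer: 111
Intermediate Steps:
R = -3 (R = -3*1 = -3)
R*(-64 - 1*(-35)) + 24 = -3*(-64 - 1*(-35)) + 24 = -3*(-64 + 35) + 24 = -3*(-29) + 24 = 87 + 24 = 111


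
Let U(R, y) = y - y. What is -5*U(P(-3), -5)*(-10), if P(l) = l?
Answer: 0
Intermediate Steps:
U(R, y) = 0
-5*U(P(-3), -5)*(-10) = -5*0*(-10) = 0*(-10) = 0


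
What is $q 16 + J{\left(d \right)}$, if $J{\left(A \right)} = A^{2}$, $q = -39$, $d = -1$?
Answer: $-623$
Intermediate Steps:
$q 16 + J{\left(d \right)} = \left(-39\right) 16 + \left(-1\right)^{2} = -624 + 1 = -623$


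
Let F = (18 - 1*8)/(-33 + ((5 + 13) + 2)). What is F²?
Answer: 100/169 ≈ 0.59172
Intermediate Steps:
F = -10/13 (F = (18 - 8)/(-33 + (18 + 2)) = 10/(-33 + 20) = 10/(-13) = 10*(-1/13) = -10/13 ≈ -0.76923)
F² = (-10/13)² = 100/169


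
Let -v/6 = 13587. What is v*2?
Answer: -163044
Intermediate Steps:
v = -81522 (v = -6*13587 = -81522)
v*2 = -81522*2 = -163044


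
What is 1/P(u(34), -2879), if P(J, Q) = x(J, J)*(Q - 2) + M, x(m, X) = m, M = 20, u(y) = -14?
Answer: 1/40354 ≈ 2.4781e-5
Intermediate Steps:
P(J, Q) = 20 + J*(-2 + Q) (P(J, Q) = J*(Q - 2) + 20 = J*(-2 + Q) + 20 = 20 + J*(-2 + Q))
1/P(u(34), -2879) = 1/(20 - 2*(-14) - 14*(-2879)) = 1/(20 + 28 + 40306) = 1/40354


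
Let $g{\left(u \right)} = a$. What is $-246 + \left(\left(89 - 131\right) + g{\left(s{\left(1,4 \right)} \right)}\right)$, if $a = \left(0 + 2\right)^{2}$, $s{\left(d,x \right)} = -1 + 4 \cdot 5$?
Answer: $-284$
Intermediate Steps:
$s{\left(d,x \right)} = 19$ ($s{\left(d,x \right)} = -1 + 20 = 19$)
$a = 4$ ($a = 2^{2} = 4$)
$g{\left(u \right)} = 4$
$-246 + \left(\left(89 - 131\right) + g{\left(s{\left(1,4 \right)} \right)}\right) = -246 + \left(\left(89 - 131\right) + 4\right) = -246 + \left(-42 + 4\right) = -246 - 38 = -284$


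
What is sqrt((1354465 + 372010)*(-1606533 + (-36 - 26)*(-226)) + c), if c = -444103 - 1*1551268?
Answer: I*sqrt(2749449688846) ≈ 1.6581e+6*I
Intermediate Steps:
c = -1995371 (c = -444103 - 1551268 = -1995371)
sqrt((1354465 + 372010)*(-1606533 + (-36 - 26)*(-226)) + c) = sqrt((1354465 + 372010)*(-1606533 + (-36 - 26)*(-226)) - 1995371) = sqrt(1726475*(-1606533 - 62*(-226)) - 1995371) = sqrt(1726475*(-1606533 + 14012) - 1995371) = sqrt(1726475*(-1592521) - 1995371) = sqrt(-2749447693475 - 1995371) = sqrt(-2749449688846) = I*sqrt(2749449688846)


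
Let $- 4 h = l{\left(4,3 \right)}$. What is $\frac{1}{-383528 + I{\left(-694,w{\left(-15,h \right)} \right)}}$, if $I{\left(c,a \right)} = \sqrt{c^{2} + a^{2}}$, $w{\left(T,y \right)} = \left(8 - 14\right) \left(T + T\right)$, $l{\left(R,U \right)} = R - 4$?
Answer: $- \frac{95882}{36773303187} - \frac{\sqrt{128509}}{73546606374} \approx -2.6123 \cdot 10^{-6}$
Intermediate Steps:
$l{\left(R,U \right)} = -4 + R$
$h = 0$ ($h = - \frac{-4 + 4}{4} = \left(- \frac{1}{4}\right) 0 = 0$)
$w{\left(T,y \right)} = - 12 T$ ($w{\left(T,y \right)} = - 6 \cdot 2 T = - 12 T$)
$I{\left(c,a \right)} = \sqrt{a^{2} + c^{2}}$
$\frac{1}{-383528 + I{\left(-694,w{\left(-15,h \right)} \right)}} = \frac{1}{-383528 + \sqrt{\left(\left(-12\right) \left(-15\right)\right)^{2} + \left(-694\right)^{2}}} = \frac{1}{-383528 + \sqrt{180^{2} + 481636}} = \frac{1}{-383528 + \sqrt{32400 + 481636}} = \frac{1}{-383528 + \sqrt{514036}} = \frac{1}{-383528 + 2 \sqrt{128509}}$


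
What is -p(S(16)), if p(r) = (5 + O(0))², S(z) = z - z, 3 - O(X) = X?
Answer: -64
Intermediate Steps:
O(X) = 3 - X
S(z) = 0
p(r) = 64 (p(r) = (5 + (3 - 1*0))² = (5 + (3 + 0))² = (5 + 3)² = 8² = 64)
-p(S(16)) = -1*64 = -64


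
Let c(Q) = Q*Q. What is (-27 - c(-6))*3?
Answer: -189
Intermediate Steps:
c(Q) = Q²
(-27 - c(-6))*3 = (-27 - 1*(-6)²)*3 = (-27 - 1*36)*3 = (-27 - 36)*3 = -63*3 = -189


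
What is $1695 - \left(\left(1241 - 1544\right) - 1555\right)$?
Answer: $3553$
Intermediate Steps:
$1695 - \left(\left(1241 - 1544\right) - 1555\right) = 1695 - \left(-303 - 1555\right) = 1695 - -1858 = 1695 + 1858 = 3553$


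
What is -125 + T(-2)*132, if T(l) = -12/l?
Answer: 667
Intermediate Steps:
-125 + T(-2)*132 = -125 - 12/(-2)*132 = -125 - 12*(-½)*132 = -125 + 6*132 = -125 + 792 = 667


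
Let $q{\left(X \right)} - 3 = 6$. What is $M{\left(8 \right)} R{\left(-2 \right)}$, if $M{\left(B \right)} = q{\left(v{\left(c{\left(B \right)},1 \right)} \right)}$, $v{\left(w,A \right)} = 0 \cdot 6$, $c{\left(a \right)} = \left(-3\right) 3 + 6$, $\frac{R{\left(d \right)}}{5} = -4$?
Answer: $-180$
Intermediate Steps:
$R{\left(d \right)} = -20$ ($R{\left(d \right)} = 5 \left(-4\right) = -20$)
$c{\left(a \right)} = -3$ ($c{\left(a \right)} = -9 + 6 = -3$)
$v{\left(w,A \right)} = 0$
$q{\left(X \right)} = 9$ ($q{\left(X \right)} = 3 + 6 = 9$)
$M{\left(B \right)} = 9$
$M{\left(8 \right)} R{\left(-2 \right)} = 9 \left(-20\right) = -180$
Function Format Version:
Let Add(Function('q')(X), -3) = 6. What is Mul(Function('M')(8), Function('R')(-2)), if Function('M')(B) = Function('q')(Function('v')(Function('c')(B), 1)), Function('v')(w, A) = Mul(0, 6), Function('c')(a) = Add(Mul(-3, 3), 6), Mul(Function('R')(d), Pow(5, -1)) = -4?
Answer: -180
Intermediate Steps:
Function('R')(d) = -20 (Function('R')(d) = Mul(5, -4) = -20)
Function('c')(a) = -3 (Function('c')(a) = Add(-9, 6) = -3)
Function('v')(w, A) = 0
Function('q')(X) = 9 (Function('q')(X) = Add(3, 6) = 9)
Function('M')(B) = 9
Mul(Function('M')(8), Function('R')(-2)) = Mul(9, -20) = -180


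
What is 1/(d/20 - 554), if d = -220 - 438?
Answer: -10/5869 ≈ -0.0017039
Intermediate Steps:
d = -658
1/(d/20 - 554) = 1/(-658/20 - 554) = 1/(-658*1/20 - 554) = 1/(-329/10 - 554) = 1/(-5869/10) = -10/5869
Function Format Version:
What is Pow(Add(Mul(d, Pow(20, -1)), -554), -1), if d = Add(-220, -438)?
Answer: Rational(-10, 5869) ≈ -0.0017039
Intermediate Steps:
d = -658
Pow(Add(Mul(d, Pow(20, -1)), -554), -1) = Pow(Add(Mul(-658, Pow(20, -1)), -554), -1) = Pow(Add(Mul(-658, Rational(1, 20)), -554), -1) = Pow(Add(Rational(-329, 10), -554), -1) = Pow(Rational(-5869, 10), -1) = Rational(-10, 5869)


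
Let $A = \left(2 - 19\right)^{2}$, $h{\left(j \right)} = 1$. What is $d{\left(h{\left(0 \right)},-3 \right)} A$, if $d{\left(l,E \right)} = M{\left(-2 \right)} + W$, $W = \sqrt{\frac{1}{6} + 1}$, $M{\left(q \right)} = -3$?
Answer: $-867 + \frac{289 \sqrt{42}}{6} \approx -554.84$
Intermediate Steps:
$W = \frac{\sqrt{42}}{6}$ ($W = \sqrt{\frac{1}{6} + 1} = \sqrt{\frac{7}{6}} = \frac{\sqrt{42}}{6} \approx 1.0801$)
$A = 289$ ($A = \left(-17\right)^{2} = 289$)
$d{\left(l,E \right)} = -3 + \frac{\sqrt{42}}{6}$
$d{\left(h{\left(0 \right)},-3 \right)} A = \left(-3 + \frac{\sqrt{42}}{6}\right) 289 = -867 + \frac{289 \sqrt{42}}{6}$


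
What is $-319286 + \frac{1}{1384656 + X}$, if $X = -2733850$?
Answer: $- \frac{430778755485}{1349194} \approx -3.1929 \cdot 10^{5}$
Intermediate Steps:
$-319286 + \frac{1}{1384656 + X} = -319286 + \frac{1}{1384656 - 2733850} = -319286 + \frac{1}{-1349194} = -319286 - \frac{1}{1349194} = - \frac{430778755485}{1349194}$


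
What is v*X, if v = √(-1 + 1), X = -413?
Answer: 0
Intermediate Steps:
v = 0 (v = √0 = 0)
v*X = 0*(-413) = 0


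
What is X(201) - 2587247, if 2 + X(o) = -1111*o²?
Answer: -47472760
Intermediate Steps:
X(o) = -2 - 1111*o²
X(201) - 2587247 = (-2 - 1111*201²) - 2587247 = (-2 - 1111*40401) - 2587247 = (-2 - 44885511) - 2587247 = -44885513 - 2587247 = -47472760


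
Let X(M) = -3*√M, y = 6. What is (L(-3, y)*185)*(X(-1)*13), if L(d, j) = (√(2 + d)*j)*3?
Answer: 129870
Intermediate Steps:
L(d, j) = 3*j*√(2 + d) (L(d, j) = (j*√(2 + d))*3 = 3*j*√(2 + d))
(L(-3, y)*185)*(X(-1)*13) = ((3*6*√(2 - 3))*185)*(-3*I*13) = ((3*6*√(-1))*185)*(-3*I*13) = ((3*6*I)*185)*(-39*I) = ((18*I)*185)*(-39*I) = (3330*I)*(-39*I) = 129870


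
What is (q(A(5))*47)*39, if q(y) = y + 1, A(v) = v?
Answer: 10998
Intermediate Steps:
q(y) = 1 + y
(q(A(5))*47)*39 = ((1 + 5)*47)*39 = (6*47)*39 = 282*39 = 10998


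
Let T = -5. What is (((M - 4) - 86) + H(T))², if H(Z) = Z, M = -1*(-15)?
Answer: 6400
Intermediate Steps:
M = 15
(((M - 4) - 86) + H(T))² = (((15 - 4) - 86) - 5)² = ((11 - 86) - 5)² = (-75 - 5)² = (-80)² = 6400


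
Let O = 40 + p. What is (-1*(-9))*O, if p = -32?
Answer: 72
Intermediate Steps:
O = 8 (O = 40 - 32 = 8)
(-1*(-9))*O = -1*(-9)*8 = 9*8 = 72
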